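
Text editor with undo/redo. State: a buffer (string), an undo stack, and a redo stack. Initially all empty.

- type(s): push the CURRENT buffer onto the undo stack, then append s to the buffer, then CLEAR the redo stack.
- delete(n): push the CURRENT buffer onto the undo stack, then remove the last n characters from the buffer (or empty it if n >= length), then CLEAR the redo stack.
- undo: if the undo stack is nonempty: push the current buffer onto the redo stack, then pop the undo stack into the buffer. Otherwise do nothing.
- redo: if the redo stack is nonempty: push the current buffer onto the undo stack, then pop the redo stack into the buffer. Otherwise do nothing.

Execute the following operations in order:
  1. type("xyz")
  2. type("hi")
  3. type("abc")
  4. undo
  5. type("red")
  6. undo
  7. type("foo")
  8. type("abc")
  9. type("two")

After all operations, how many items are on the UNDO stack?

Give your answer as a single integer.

After op 1 (type): buf='xyz' undo_depth=1 redo_depth=0
After op 2 (type): buf='xyzhi' undo_depth=2 redo_depth=0
After op 3 (type): buf='xyzhiabc' undo_depth=3 redo_depth=0
After op 4 (undo): buf='xyzhi' undo_depth=2 redo_depth=1
After op 5 (type): buf='xyzhired' undo_depth=3 redo_depth=0
After op 6 (undo): buf='xyzhi' undo_depth=2 redo_depth=1
After op 7 (type): buf='xyzhifoo' undo_depth=3 redo_depth=0
After op 8 (type): buf='xyzhifooabc' undo_depth=4 redo_depth=0
After op 9 (type): buf='xyzhifooabctwo' undo_depth=5 redo_depth=0

Answer: 5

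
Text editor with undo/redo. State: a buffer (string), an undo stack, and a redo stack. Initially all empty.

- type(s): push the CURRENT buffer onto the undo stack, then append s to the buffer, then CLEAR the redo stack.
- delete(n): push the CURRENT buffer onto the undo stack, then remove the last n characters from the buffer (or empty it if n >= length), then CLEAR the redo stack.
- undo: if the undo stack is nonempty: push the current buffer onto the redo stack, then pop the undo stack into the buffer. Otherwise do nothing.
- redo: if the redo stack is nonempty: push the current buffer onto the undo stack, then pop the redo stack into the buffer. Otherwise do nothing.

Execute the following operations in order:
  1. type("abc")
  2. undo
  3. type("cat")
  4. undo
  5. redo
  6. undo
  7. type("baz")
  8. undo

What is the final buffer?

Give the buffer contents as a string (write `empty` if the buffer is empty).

After op 1 (type): buf='abc' undo_depth=1 redo_depth=0
After op 2 (undo): buf='(empty)' undo_depth=0 redo_depth=1
After op 3 (type): buf='cat' undo_depth=1 redo_depth=0
After op 4 (undo): buf='(empty)' undo_depth=0 redo_depth=1
After op 5 (redo): buf='cat' undo_depth=1 redo_depth=0
After op 6 (undo): buf='(empty)' undo_depth=0 redo_depth=1
After op 7 (type): buf='baz' undo_depth=1 redo_depth=0
After op 8 (undo): buf='(empty)' undo_depth=0 redo_depth=1

Answer: empty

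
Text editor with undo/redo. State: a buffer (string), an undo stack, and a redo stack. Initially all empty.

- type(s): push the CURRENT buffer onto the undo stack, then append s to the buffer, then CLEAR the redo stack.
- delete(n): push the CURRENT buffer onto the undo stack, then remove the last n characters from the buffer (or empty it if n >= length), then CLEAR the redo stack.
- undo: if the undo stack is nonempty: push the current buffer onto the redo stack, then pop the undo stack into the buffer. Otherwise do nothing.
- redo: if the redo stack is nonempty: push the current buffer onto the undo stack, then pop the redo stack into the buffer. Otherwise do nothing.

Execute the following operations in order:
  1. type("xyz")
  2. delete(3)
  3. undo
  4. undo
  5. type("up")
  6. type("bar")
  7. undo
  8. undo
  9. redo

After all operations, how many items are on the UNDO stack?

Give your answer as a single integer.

After op 1 (type): buf='xyz' undo_depth=1 redo_depth=0
After op 2 (delete): buf='(empty)' undo_depth=2 redo_depth=0
After op 3 (undo): buf='xyz' undo_depth=1 redo_depth=1
After op 4 (undo): buf='(empty)' undo_depth=0 redo_depth=2
After op 5 (type): buf='up' undo_depth=1 redo_depth=0
After op 6 (type): buf='upbar' undo_depth=2 redo_depth=0
After op 7 (undo): buf='up' undo_depth=1 redo_depth=1
After op 8 (undo): buf='(empty)' undo_depth=0 redo_depth=2
After op 9 (redo): buf='up' undo_depth=1 redo_depth=1

Answer: 1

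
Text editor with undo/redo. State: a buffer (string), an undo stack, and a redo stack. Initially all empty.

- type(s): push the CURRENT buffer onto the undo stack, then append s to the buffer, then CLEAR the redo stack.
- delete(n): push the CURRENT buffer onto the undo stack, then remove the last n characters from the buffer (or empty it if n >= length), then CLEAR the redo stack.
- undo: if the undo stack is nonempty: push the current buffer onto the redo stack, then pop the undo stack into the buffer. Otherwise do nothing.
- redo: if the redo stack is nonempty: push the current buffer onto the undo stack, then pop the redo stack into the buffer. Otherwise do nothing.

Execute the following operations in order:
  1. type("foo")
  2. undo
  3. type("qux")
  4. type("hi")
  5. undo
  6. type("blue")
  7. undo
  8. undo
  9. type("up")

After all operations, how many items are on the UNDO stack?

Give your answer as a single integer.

Answer: 1

Derivation:
After op 1 (type): buf='foo' undo_depth=1 redo_depth=0
After op 2 (undo): buf='(empty)' undo_depth=0 redo_depth=1
After op 3 (type): buf='qux' undo_depth=1 redo_depth=0
After op 4 (type): buf='quxhi' undo_depth=2 redo_depth=0
After op 5 (undo): buf='qux' undo_depth=1 redo_depth=1
After op 6 (type): buf='quxblue' undo_depth=2 redo_depth=0
After op 7 (undo): buf='qux' undo_depth=1 redo_depth=1
After op 8 (undo): buf='(empty)' undo_depth=0 redo_depth=2
After op 9 (type): buf='up' undo_depth=1 redo_depth=0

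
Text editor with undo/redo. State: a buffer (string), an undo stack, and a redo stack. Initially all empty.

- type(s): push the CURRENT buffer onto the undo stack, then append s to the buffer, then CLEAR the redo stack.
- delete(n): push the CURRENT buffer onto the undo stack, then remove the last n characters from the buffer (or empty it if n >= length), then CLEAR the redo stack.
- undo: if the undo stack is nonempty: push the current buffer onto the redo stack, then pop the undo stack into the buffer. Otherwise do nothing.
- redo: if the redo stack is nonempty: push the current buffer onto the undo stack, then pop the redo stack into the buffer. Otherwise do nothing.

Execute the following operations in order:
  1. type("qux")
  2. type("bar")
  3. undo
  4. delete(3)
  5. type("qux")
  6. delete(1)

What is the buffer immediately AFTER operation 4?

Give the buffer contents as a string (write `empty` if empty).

Answer: empty

Derivation:
After op 1 (type): buf='qux' undo_depth=1 redo_depth=0
After op 2 (type): buf='quxbar' undo_depth=2 redo_depth=0
After op 3 (undo): buf='qux' undo_depth=1 redo_depth=1
After op 4 (delete): buf='(empty)' undo_depth=2 redo_depth=0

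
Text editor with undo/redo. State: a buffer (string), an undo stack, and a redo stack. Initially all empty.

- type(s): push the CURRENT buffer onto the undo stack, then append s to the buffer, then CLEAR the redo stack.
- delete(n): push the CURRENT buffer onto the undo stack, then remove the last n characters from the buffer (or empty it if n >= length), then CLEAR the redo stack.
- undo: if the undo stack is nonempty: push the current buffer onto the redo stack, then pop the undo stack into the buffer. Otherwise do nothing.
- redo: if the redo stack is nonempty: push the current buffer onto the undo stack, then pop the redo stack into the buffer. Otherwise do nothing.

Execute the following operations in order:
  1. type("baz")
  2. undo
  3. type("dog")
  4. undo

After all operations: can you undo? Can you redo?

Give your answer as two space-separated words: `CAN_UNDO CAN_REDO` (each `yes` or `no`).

After op 1 (type): buf='baz' undo_depth=1 redo_depth=0
After op 2 (undo): buf='(empty)' undo_depth=0 redo_depth=1
After op 3 (type): buf='dog' undo_depth=1 redo_depth=0
After op 4 (undo): buf='(empty)' undo_depth=0 redo_depth=1

Answer: no yes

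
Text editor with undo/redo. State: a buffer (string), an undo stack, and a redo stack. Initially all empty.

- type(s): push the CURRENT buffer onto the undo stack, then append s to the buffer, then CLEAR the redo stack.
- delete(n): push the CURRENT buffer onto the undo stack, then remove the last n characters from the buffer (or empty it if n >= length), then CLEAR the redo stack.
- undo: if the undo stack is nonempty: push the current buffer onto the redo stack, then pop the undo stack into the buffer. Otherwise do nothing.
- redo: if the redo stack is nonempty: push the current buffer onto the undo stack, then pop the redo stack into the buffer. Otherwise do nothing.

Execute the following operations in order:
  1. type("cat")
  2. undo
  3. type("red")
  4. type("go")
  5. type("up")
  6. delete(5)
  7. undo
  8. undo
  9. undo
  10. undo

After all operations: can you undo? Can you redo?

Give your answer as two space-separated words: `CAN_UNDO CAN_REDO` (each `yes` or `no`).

After op 1 (type): buf='cat' undo_depth=1 redo_depth=0
After op 2 (undo): buf='(empty)' undo_depth=0 redo_depth=1
After op 3 (type): buf='red' undo_depth=1 redo_depth=0
After op 4 (type): buf='redgo' undo_depth=2 redo_depth=0
After op 5 (type): buf='redgoup' undo_depth=3 redo_depth=0
After op 6 (delete): buf='re' undo_depth=4 redo_depth=0
After op 7 (undo): buf='redgoup' undo_depth=3 redo_depth=1
After op 8 (undo): buf='redgo' undo_depth=2 redo_depth=2
After op 9 (undo): buf='red' undo_depth=1 redo_depth=3
After op 10 (undo): buf='(empty)' undo_depth=0 redo_depth=4

Answer: no yes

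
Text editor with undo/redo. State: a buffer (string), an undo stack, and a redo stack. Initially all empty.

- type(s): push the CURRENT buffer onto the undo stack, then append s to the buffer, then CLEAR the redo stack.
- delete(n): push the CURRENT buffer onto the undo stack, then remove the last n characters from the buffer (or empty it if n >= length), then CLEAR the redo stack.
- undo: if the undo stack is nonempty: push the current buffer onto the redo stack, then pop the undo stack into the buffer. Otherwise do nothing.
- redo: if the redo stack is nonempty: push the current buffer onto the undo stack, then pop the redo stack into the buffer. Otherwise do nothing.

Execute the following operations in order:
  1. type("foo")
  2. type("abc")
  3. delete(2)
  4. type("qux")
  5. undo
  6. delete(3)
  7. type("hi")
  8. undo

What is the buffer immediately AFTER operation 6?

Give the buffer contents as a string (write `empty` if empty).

Answer: f

Derivation:
After op 1 (type): buf='foo' undo_depth=1 redo_depth=0
After op 2 (type): buf='fooabc' undo_depth=2 redo_depth=0
After op 3 (delete): buf='fooa' undo_depth=3 redo_depth=0
After op 4 (type): buf='fooaqux' undo_depth=4 redo_depth=0
After op 5 (undo): buf='fooa' undo_depth=3 redo_depth=1
After op 6 (delete): buf='f' undo_depth=4 redo_depth=0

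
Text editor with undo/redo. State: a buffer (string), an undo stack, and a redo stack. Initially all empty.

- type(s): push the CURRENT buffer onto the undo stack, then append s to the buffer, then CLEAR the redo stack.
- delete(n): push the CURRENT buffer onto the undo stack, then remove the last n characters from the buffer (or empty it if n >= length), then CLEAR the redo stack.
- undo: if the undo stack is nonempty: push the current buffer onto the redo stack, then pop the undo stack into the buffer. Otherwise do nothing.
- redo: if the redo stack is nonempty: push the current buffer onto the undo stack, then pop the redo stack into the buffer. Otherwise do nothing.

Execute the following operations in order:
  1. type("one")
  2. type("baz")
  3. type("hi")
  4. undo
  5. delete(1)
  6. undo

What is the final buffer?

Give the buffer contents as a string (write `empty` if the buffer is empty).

Answer: onebaz

Derivation:
After op 1 (type): buf='one' undo_depth=1 redo_depth=0
After op 2 (type): buf='onebaz' undo_depth=2 redo_depth=0
After op 3 (type): buf='onebazhi' undo_depth=3 redo_depth=0
After op 4 (undo): buf='onebaz' undo_depth=2 redo_depth=1
After op 5 (delete): buf='oneba' undo_depth=3 redo_depth=0
After op 6 (undo): buf='onebaz' undo_depth=2 redo_depth=1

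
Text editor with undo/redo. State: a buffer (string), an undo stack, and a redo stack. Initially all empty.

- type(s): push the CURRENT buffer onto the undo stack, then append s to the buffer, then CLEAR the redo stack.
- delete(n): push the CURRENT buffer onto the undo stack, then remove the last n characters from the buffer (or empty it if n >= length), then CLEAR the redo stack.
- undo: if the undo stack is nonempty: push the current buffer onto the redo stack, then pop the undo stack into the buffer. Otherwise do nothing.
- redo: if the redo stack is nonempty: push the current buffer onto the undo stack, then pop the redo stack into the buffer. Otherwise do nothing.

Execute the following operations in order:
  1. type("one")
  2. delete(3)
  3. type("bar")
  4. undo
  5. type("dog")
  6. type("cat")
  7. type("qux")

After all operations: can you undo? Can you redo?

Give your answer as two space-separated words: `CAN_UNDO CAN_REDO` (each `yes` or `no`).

After op 1 (type): buf='one' undo_depth=1 redo_depth=0
After op 2 (delete): buf='(empty)' undo_depth=2 redo_depth=0
After op 3 (type): buf='bar' undo_depth=3 redo_depth=0
After op 4 (undo): buf='(empty)' undo_depth=2 redo_depth=1
After op 5 (type): buf='dog' undo_depth=3 redo_depth=0
After op 6 (type): buf='dogcat' undo_depth=4 redo_depth=0
After op 7 (type): buf='dogcatqux' undo_depth=5 redo_depth=0

Answer: yes no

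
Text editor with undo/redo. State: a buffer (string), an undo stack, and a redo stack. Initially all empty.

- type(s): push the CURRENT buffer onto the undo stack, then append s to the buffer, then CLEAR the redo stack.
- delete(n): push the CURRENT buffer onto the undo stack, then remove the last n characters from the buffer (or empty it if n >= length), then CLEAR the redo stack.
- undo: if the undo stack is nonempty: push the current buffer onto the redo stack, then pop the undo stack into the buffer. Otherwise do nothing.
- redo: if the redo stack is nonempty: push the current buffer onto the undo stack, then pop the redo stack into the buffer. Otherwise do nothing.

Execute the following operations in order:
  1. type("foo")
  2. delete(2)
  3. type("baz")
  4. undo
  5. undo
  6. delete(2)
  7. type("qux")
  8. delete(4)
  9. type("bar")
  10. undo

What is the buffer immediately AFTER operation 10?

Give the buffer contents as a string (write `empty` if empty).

After op 1 (type): buf='foo' undo_depth=1 redo_depth=0
After op 2 (delete): buf='f' undo_depth=2 redo_depth=0
After op 3 (type): buf='fbaz' undo_depth=3 redo_depth=0
After op 4 (undo): buf='f' undo_depth=2 redo_depth=1
After op 5 (undo): buf='foo' undo_depth=1 redo_depth=2
After op 6 (delete): buf='f' undo_depth=2 redo_depth=0
After op 7 (type): buf='fqux' undo_depth=3 redo_depth=0
After op 8 (delete): buf='(empty)' undo_depth=4 redo_depth=0
After op 9 (type): buf='bar' undo_depth=5 redo_depth=0
After op 10 (undo): buf='(empty)' undo_depth=4 redo_depth=1

Answer: empty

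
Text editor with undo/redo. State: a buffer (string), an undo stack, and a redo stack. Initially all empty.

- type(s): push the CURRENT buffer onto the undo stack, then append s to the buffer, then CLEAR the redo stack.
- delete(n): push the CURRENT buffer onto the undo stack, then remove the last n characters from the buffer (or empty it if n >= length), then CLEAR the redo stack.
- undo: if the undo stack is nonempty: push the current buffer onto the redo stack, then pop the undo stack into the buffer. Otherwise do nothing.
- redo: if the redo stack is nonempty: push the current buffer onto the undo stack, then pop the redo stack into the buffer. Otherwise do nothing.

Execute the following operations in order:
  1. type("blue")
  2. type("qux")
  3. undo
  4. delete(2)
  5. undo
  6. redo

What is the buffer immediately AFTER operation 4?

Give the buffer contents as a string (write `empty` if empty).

After op 1 (type): buf='blue' undo_depth=1 redo_depth=0
After op 2 (type): buf='bluequx' undo_depth=2 redo_depth=0
After op 3 (undo): buf='blue' undo_depth=1 redo_depth=1
After op 4 (delete): buf='bl' undo_depth=2 redo_depth=0

Answer: bl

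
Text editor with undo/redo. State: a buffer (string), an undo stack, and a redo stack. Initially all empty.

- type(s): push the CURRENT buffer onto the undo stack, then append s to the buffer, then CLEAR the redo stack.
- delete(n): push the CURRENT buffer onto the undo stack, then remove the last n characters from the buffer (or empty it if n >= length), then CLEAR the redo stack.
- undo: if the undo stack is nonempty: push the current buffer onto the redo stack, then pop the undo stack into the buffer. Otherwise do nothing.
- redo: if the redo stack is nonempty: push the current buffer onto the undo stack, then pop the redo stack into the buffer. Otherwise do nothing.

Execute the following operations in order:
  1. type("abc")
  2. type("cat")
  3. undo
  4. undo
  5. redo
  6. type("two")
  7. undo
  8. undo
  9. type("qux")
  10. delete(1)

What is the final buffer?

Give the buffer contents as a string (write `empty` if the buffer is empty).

Answer: qu

Derivation:
After op 1 (type): buf='abc' undo_depth=1 redo_depth=0
After op 2 (type): buf='abccat' undo_depth=2 redo_depth=0
After op 3 (undo): buf='abc' undo_depth=1 redo_depth=1
After op 4 (undo): buf='(empty)' undo_depth=0 redo_depth=2
After op 5 (redo): buf='abc' undo_depth=1 redo_depth=1
After op 6 (type): buf='abctwo' undo_depth=2 redo_depth=0
After op 7 (undo): buf='abc' undo_depth=1 redo_depth=1
After op 8 (undo): buf='(empty)' undo_depth=0 redo_depth=2
After op 9 (type): buf='qux' undo_depth=1 redo_depth=0
After op 10 (delete): buf='qu' undo_depth=2 redo_depth=0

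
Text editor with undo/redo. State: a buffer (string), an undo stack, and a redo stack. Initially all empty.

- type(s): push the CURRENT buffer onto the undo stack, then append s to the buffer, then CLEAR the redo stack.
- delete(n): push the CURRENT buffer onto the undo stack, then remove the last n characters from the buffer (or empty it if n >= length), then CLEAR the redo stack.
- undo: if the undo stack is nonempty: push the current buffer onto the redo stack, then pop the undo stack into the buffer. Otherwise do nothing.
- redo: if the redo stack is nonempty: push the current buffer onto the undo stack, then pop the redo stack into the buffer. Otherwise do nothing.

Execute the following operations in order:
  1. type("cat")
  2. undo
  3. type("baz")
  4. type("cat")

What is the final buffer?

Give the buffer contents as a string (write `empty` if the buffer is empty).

Answer: bazcat

Derivation:
After op 1 (type): buf='cat' undo_depth=1 redo_depth=0
After op 2 (undo): buf='(empty)' undo_depth=0 redo_depth=1
After op 3 (type): buf='baz' undo_depth=1 redo_depth=0
After op 4 (type): buf='bazcat' undo_depth=2 redo_depth=0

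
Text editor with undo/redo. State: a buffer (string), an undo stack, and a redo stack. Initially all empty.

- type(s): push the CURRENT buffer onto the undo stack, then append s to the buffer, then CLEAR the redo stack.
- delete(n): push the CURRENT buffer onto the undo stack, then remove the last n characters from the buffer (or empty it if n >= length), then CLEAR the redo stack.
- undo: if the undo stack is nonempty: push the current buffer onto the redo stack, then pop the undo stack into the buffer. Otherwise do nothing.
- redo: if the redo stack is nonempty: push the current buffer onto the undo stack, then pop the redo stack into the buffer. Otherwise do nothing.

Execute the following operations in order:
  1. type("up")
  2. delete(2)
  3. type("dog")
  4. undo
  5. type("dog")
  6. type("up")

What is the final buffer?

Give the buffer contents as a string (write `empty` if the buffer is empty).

After op 1 (type): buf='up' undo_depth=1 redo_depth=0
After op 2 (delete): buf='(empty)' undo_depth=2 redo_depth=0
After op 3 (type): buf='dog' undo_depth=3 redo_depth=0
After op 4 (undo): buf='(empty)' undo_depth=2 redo_depth=1
After op 5 (type): buf='dog' undo_depth=3 redo_depth=0
After op 6 (type): buf='dogup' undo_depth=4 redo_depth=0

Answer: dogup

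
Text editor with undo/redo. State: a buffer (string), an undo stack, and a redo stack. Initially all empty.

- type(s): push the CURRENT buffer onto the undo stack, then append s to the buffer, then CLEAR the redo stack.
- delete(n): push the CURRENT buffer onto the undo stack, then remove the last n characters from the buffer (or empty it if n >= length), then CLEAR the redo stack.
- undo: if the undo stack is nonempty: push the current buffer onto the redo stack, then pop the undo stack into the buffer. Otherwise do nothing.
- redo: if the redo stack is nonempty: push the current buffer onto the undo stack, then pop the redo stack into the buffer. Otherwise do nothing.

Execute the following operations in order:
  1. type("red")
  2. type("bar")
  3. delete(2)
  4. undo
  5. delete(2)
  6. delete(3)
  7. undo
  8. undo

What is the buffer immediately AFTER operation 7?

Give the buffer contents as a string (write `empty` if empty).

After op 1 (type): buf='red' undo_depth=1 redo_depth=0
After op 2 (type): buf='redbar' undo_depth=2 redo_depth=0
After op 3 (delete): buf='redb' undo_depth=3 redo_depth=0
After op 4 (undo): buf='redbar' undo_depth=2 redo_depth=1
After op 5 (delete): buf='redb' undo_depth=3 redo_depth=0
After op 6 (delete): buf='r' undo_depth=4 redo_depth=0
After op 7 (undo): buf='redb' undo_depth=3 redo_depth=1

Answer: redb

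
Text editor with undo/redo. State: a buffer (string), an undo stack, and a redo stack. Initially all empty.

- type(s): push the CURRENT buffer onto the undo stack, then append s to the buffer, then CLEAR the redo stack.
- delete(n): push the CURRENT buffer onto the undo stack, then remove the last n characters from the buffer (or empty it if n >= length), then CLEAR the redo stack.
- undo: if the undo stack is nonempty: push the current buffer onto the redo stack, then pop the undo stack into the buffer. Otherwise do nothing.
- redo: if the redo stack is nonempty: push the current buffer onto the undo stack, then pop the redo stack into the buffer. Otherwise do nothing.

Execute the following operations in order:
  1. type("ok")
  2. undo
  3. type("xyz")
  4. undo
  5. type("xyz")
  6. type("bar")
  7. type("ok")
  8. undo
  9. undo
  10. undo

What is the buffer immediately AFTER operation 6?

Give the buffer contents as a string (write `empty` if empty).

After op 1 (type): buf='ok' undo_depth=1 redo_depth=0
After op 2 (undo): buf='(empty)' undo_depth=0 redo_depth=1
After op 3 (type): buf='xyz' undo_depth=1 redo_depth=0
After op 4 (undo): buf='(empty)' undo_depth=0 redo_depth=1
After op 5 (type): buf='xyz' undo_depth=1 redo_depth=0
After op 6 (type): buf='xyzbar' undo_depth=2 redo_depth=0

Answer: xyzbar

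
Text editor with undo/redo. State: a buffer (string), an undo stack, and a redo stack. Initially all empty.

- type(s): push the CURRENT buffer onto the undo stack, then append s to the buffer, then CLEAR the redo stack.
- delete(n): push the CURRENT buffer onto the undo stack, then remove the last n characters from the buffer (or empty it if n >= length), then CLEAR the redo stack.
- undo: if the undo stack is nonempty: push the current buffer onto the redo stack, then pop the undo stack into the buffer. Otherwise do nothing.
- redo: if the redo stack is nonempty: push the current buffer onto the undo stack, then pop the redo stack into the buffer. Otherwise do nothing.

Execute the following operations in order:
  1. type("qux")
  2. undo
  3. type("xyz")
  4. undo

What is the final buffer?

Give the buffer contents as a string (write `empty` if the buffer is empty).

After op 1 (type): buf='qux' undo_depth=1 redo_depth=0
After op 2 (undo): buf='(empty)' undo_depth=0 redo_depth=1
After op 3 (type): buf='xyz' undo_depth=1 redo_depth=0
After op 4 (undo): buf='(empty)' undo_depth=0 redo_depth=1

Answer: empty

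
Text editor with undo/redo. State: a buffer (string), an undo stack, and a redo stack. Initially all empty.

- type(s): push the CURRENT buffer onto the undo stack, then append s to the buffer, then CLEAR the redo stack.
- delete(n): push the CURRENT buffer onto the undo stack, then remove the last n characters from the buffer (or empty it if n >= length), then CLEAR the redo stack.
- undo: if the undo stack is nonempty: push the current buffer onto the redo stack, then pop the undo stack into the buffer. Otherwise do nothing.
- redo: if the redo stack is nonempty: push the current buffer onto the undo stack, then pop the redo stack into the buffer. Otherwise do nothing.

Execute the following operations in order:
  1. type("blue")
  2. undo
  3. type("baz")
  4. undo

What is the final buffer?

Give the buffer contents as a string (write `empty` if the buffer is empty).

After op 1 (type): buf='blue' undo_depth=1 redo_depth=0
After op 2 (undo): buf='(empty)' undo_depth=0 redo_depth=1
After op 3 (type): buf='baz' undo_depth=1 redo_depth=0
After op 4 (undo): buf='(empty)' undo_depth=0 redo_depth=1

Answer: empty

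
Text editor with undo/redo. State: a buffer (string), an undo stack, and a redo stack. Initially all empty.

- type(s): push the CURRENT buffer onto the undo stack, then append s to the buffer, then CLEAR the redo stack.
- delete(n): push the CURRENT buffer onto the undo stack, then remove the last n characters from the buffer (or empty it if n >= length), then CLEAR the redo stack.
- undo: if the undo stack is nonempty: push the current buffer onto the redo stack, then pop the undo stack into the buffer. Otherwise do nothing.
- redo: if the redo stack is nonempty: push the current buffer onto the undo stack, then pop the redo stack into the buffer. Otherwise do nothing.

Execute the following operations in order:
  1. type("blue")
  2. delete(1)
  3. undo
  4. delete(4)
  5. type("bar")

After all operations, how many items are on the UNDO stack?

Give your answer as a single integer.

After op 1 (type): buf='blue' undo_depth=1 redo_depth=0
After op 2 (delete): buf='blu' undo_depth=2 redo_depth=0
After op 3 (undo): buf='blue' undo_depth=1 redo_depth=1
After op 4 (delete): buf='(empty)' undo_depth=2 redo_depth=0
After op 5 (type): buf='bar' undo_depth=3 redo_depth=0

Answer: 3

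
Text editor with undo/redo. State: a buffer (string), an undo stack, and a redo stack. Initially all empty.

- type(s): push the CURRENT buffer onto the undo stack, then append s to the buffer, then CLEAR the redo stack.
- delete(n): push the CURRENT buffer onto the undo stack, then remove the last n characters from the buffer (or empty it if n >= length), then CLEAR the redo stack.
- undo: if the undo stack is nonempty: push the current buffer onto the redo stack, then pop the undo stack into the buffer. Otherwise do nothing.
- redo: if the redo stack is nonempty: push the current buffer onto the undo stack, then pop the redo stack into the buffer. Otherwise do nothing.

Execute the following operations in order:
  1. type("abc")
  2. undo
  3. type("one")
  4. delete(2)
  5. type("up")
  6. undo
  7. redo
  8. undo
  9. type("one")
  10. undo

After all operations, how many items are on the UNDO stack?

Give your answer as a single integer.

After op 1 (type): buf='abc' undo_depth=1 redo_depth=0
After op 2 (undo): buf='(empty)' undo_depth=0 redo_depth=1
After op 3 (type): buf='one' undo_depth=1 redo_depth=0
After op 4 (delete): buf='o' undo_depth=2 redo_depth=0
After op 5 (type): buf='oup' undo_depth=3 redo_depth=0
After op 6 (undo): buf='o' undo_depth=2 redo_depth=1
After op 7 (redo): buf='oup' undo_depth=3 redo_depth=0
After op 8 (undo): buf='o' undo_depth=2 redo_depth=1
After op 9 (type): buf='oone' undo_depth=3 redo_depth=0
After op 10 (undo): buf='o' undo_depth=2 redo_depth=1

Answer: 2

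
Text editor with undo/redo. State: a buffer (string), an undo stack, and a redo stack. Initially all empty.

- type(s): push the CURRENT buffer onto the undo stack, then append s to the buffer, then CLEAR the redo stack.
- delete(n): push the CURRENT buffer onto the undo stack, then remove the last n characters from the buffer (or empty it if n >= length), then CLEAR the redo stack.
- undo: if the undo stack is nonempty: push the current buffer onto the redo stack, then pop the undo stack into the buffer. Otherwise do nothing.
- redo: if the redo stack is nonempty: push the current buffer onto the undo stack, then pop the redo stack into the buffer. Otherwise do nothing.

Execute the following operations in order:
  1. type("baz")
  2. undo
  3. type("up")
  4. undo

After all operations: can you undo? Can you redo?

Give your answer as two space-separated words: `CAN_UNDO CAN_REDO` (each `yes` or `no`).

After op 1 (type): buf='baz' undo_depth=1 redo_depth=0
After op 2 (undo): buf='(empty)' undo_depth=0 redo_depth=1
After op 3 (type): buf='up' undo_depth=1 redo_depth=0
After op 4 (undo): buf='(empty)' undo_depth=0 redo_depth=1

Answer: no yes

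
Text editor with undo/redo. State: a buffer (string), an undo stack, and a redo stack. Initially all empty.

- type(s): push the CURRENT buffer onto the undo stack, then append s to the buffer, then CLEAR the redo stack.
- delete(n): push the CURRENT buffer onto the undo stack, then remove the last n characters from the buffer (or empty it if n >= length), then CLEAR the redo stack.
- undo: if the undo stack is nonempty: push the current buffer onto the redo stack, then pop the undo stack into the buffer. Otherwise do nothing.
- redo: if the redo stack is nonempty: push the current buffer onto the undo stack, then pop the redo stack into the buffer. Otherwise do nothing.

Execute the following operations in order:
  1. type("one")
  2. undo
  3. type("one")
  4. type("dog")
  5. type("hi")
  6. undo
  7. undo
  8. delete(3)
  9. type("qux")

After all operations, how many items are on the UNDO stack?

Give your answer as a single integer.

Answer: 3

Derivation:
After op 1 (type): buf='one' undo_depth=1 redo_depth=0
After op 2 (undo): buf='(empty)' undo_depth=0 redo_depth=1
After op 3 (type): buf='one' undo_depth=1 redo_depth=0
After op 4 (type): buf='onedog' undo_depth=2 redo_depth=0
After op 5 (type): buf='onedoghi' undo_depth=3 redo_depth=0
After op 6 (undo): buf='onedog' undo_depth=2 redo_depth=1
After op 7 (undo): buf='one' undo_depth=1 redo_depth=2
After op 8 (delete): buf='(empty)' undo_depth=2 redo_depth=0
After op 9 (type): buf='qux' undo_depth=3 redo_depth=0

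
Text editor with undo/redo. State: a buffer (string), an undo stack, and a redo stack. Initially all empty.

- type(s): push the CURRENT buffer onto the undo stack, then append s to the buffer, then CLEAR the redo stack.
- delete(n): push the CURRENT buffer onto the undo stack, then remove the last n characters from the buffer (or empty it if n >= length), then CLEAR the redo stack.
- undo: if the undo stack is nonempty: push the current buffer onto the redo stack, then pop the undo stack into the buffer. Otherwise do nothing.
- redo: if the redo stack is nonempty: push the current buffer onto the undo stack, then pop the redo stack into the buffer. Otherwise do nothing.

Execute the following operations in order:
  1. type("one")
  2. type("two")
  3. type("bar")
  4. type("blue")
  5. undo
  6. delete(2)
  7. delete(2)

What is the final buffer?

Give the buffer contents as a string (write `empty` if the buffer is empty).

After op 1 (type): buf='one' undo_depth=1 redo_depth=0
After op 2 (type): buf='onetwo' undo_depth=2 redo_depth=0
After op 3 (type): buf='onetwobar' undo_depth=3 redo_depth=0
After op 4 (type): buf='onetwobarblue' undo_depth=4 redo_depth=0
After op 5 (undo): buf='onetwobar' undo_depth=3 redo_depth=1
After op 6 (delete): buf='onetwob' undo_depth=4 redo_depth=0
After op 7 (delete): buf='onetw' undo_depth=5 redo_depth=0

Answer: onetw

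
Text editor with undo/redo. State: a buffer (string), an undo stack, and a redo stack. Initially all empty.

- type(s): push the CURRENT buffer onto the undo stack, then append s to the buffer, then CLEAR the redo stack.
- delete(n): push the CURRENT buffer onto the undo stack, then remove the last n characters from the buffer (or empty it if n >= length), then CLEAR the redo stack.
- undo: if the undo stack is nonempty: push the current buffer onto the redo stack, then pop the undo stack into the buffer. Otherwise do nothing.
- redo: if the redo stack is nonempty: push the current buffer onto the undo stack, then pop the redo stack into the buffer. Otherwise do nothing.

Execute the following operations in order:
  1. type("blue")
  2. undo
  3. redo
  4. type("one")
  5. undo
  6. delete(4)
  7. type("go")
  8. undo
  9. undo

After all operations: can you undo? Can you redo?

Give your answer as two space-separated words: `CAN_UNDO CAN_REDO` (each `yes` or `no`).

Answer: yes yes

Derivation:
After op 1 (type): buf='blue' undo_depth=1 redo_depth=0
After op 2 (undo): buf='(empty)' undo_depth=0 redo_depth=1
After op 3 (redo): buf='blue' undo_depth=1 redo_depth=0
After op 4 (type): buf='blueone' undo_depth=2 redo_depth=0
After op 5 (undo): buf='blue' undo_depth=1 redo_depth=1
After op 6 (delete): buf='(empty)' undo_depth=2 redo_depth=0
After op 7 (type): buf='go' undo_depth=3 redo_depth=0
After op 8 (undo): buf='(empty)' undo_depth=2 redo_depth=1
After op 9 (undo): buf='blue' undo_depth=1 redo_depth=2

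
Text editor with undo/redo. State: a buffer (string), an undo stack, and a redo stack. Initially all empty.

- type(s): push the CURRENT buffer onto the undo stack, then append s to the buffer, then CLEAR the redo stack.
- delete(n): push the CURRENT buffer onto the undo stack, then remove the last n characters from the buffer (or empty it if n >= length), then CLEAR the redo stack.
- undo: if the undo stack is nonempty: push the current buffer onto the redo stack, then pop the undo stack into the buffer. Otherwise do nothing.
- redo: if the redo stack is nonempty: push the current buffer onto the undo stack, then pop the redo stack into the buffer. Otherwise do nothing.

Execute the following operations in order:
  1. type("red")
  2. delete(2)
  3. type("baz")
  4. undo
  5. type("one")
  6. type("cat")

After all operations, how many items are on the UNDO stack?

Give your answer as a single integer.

After op 1 (type): buf='red' undo_depth=1 redo_depth=0
After op 2 (delete): buf='r' undo_depth=2 redo_depth=0
After op 3 (type): buf='rbaz' undo_depth=3 redo_depth=0
After op 4 (undo): buf='r' undo_depth=2 redo_depth=1
After op 5 (type): buf='rone' undo_depth=3 redo_depth=0
After op 6 (type): buf='ronecat' undo_depth=4 redo_depth=0

Answer: 4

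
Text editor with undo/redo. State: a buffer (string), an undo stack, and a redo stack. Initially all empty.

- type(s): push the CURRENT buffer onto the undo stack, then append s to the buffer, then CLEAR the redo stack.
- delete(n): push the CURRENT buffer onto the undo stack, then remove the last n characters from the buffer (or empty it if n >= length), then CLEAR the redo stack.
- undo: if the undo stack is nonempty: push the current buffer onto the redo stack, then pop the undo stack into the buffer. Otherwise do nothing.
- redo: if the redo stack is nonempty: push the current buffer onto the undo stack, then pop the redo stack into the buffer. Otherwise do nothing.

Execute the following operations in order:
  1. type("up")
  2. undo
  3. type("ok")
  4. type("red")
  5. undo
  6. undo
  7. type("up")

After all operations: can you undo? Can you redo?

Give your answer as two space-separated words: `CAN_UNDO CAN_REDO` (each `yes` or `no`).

Answer: yes no

Derivation:
After op 1 (type): buf='up' undo_depth=1 redo_depth=0
After op 2 (undo): buf='(empty)' undo_depth=0 redo_depth=1
After op 3 (type): buf='ok' undo_depth=1 redo_depth=0
After op 4 (type): buf='okred' undo_depth=2 redo_depth=0
After op 5 (undo): buf='ok' undo_depth=1 redo_depth=1
After op 6 (undo): buf='(empty)' undo_depth=0 redo_depth=2
After op 7 (type): buf='up' undo_depth=1 redo_depth=0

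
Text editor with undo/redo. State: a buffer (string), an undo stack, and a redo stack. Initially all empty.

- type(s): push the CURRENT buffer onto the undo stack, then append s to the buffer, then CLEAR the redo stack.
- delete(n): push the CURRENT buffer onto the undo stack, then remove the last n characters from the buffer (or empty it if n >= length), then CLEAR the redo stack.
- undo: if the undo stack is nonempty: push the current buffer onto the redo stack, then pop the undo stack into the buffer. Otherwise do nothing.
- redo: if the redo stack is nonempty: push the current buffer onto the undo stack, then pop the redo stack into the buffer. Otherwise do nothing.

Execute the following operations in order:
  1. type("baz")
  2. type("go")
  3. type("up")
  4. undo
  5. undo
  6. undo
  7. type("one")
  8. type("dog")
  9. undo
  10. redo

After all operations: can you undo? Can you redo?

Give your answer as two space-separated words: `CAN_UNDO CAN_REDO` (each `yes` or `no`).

After op 1 (type): buf='baz' undo_depth=1 redo_depth=0
After op 2 (type): buf='bazgo' undo_depth=2 redo_depth=0
After op 3 (type): buf='bazgoup' undo_depth=3 redo_depth=0
After op 4 (undo): buf='bazgo' undo_depth=2 redo_depth=1
After op 5 (undo): buf='baz' undo_depth=1 redo_depth=2
After op 6 (undo): buf='(empty)' undo_depth=0 redo_depth=3
After op 7 (type): buf='one' undo_depth=1 redo_depth=0
After op 8 (type): buf='onedog' undo_depth=2 redo_depth=0
After op 9 (undo): buf='one' undo_depth=1 redo_depth=1
After op 10 (redo): buf='onedog' undo_depth=2 redo_depth=0

Answer: yes no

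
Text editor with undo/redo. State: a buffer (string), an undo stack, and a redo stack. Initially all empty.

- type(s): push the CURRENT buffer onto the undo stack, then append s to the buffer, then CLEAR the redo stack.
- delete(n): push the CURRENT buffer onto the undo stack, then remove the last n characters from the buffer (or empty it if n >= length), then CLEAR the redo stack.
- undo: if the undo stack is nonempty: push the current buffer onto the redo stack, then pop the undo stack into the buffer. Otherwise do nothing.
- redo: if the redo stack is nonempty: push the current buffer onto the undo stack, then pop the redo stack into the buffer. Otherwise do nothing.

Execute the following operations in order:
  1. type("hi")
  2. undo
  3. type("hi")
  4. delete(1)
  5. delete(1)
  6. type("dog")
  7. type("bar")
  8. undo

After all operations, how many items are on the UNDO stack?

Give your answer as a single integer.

Answer: 4

Derivation:
After op 1 (type): buf='hi' undo_depth=1 redo_depth=0
After op 2 (undo): buf='(empty)' undo_depth=0 redo_depth=1
After op 3 (type): buf='hi' undo_depth=1 redo_depth=0
After op 4 (delete): buf='h' undo_depth=2 redo_depth=0
After op 5 (delete): buf='(empty)' undo_depth=3 redo_depth=0
After op 6 (type): buf='dog' undo_depth=4 redo_depth=0
After op 7 (type): buf='dogbar' undo_depth=5 redo_depth=0
After op 8 (undo): buf='dog' undo_depth=4 redo_depth=1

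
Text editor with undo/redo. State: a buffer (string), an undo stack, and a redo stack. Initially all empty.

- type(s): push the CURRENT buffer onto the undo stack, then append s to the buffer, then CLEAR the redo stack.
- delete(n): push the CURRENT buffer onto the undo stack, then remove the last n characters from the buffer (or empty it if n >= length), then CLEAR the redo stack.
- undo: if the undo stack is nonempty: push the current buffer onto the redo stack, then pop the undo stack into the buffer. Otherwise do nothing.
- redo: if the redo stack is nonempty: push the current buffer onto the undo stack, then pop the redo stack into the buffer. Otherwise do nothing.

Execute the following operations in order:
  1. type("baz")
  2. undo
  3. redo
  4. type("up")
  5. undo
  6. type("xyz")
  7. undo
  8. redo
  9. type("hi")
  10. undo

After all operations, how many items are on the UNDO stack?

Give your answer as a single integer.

After op 1 (type): buf='baz' undo_depth=1 redo_depth=0
After op 2 (undo): buf='(empty)' undo_depth=0 redo_depth=1
After op 3 (redo): buf='baz' undo_depth=1 redo_depth=0
After op 4 (type): buf='bazup' undo_depth=2 redo_depth=0
After op 5 (undo): buf='baz' undo_depth=1 redo_depth=1
After op 6 (type): buf='bazxyz' undo_depth=2 redo_depth=0
After op 7 (undo): buf='baz' undo_depth=1 redo_depth=1
After op 8 (redo): buf='bazxyz' undo_depth=2 redo_depth=0
After op 9 (type): buf='bazxyzhi' undo_depth=3 redo_depth=0
After op 10 (undo): buf='bazxyz' undo_depth=2 redo_depth=1

Answer: 2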